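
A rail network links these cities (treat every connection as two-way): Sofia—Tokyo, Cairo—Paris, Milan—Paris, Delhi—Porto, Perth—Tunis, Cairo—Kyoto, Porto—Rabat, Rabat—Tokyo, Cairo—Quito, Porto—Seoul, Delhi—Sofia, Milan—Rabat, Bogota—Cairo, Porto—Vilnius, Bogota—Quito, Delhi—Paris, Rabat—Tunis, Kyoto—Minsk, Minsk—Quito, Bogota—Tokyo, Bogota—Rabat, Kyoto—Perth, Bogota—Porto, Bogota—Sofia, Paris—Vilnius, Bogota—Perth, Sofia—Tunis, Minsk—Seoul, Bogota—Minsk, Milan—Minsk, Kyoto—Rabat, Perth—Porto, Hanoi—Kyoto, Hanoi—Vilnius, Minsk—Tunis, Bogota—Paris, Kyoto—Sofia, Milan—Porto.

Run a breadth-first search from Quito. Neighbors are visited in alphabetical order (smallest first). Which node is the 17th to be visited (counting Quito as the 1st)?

Hanoi

Visit Quito; enqueue Bogota, Cairo, Minsk → queue [Bogota, Cairo, Minsk]
Visit Bogota; enqueue Paris, Perth, Porto, Rabat, Sofia, Tokyo → queue [Cairo, Minsk, Paris, Perth, Porto, Rabat, Sofia, Tokyo]
Visit Cairo; enqueue Kyoto → queue [Minsk, Paris, Perth, Porto, Rabat, Sofia, Tokyo, Kyoto]
Visit Minsk; enqueue Milan, Seoul, Tunis → queue [Paris, Perth, Porto, Rabat, Sofia, Tokyo, Kyoto, Milan, Seoul, Tunis]
Visit Paris; enqueue Delhi, Vilnius → queue [Perth, Porto, Rabat, Sofia, Tokyo, Kyoto, Milan, Seoul, Tunis, Delhi, Vilnius]
Visit Perth → queue [Porto, Rabat, Sofia, Tokyo, Kyoto, Milan, Seoul, Tunis, Delhi, Vilnius]
Visit Porto → queue [Rabat, Sofia, Tokyo, Kyoto, Milan, Seoul, Tunis, Delhi, Vilnius]
Visit Rabat → queue [Sofia, Tokyo, Kyoto, Milan, Seoul, Tunis, Delhi, Vilnius]
Visit Sofia → queue [Tokyo, Kyoto, Milan, Seoul, Tunis, Delhi, Vilnius]
Visit Tokyo → queue [Kyoto, Milan, Seoul, Tunis, Delhi, Vilnius]
Visit Kyoto; enqueue Hanoi → queue [Milan, Seoul, Tunis, Delhi, Vilnius, Hanoi]
Visit Milan → queue [Seoul, Tunis, Delhi, Vilnius, Hanoi]
Visit Seoul → queue [Tunis, Delhi, Vilnius, Hanoi]
Visit Tunis → queue [Delhi, Vilnius, Hanoi]
Visit Delhi → queue [Vilnius, Hanoi]
Visit Vilnius → queue [Hanoi]
Visit Hanoi → queue []

Visit order: Quito, Bogota, Cairo, Minsk, Paris, Perth, Porto, Rabat, Sofia, Tokyo, Kyoto, Milan, Seoul, Tunis, Delhi, Vilnius, Hanoi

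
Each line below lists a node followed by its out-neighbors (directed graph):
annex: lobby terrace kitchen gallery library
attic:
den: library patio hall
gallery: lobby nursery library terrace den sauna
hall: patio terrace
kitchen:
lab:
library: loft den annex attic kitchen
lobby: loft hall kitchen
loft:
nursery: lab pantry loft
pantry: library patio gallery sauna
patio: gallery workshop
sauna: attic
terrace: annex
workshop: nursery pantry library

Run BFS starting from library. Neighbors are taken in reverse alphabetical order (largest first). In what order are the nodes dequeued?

library, loft, kitchen, den, attic, annex, patio, hall, terrace, lobby, gallery, workshop, sauna, nursery, pantry, lab

Visit library; enqueue loft, kitchen, den, attic, annex → queue [loft, kitchen, den, attic, annex]
Visit loft → queue [kitchen, den, attic, annex]
Visit kitchen → queue [den, attic, annex]
Visit den; enqueue patio, hall → queue [attic, annex, patio, hall]
Visit attic → queue [annex, patio, hall]
Visit annex; enqueue terrace, lobby, gallery → queue [patio, hall, terrace, lobby, gallery]
Visit patio; enqueue workshop → queue [hall, terrace, lobby, gallery, workshop]
Visit hall → queue [terrace, lobby, gallery, workshop]
Visit terrace → queue [lobby, gallery, workshop]
Visit lobby → queue [gallery, workshop]
Visit gallery; enqueue sauna, nursery → queue [workshop, sauna, nursery]
Visit workshop; enqueue pantry → queue [sauna, nursery, pantry]
Visit sauna → queue [nursery, pantry]
Visit nursery; enqueue lab → queue [pantry, lab]
Visit pantry → queue [lab]
Visit lab → queue []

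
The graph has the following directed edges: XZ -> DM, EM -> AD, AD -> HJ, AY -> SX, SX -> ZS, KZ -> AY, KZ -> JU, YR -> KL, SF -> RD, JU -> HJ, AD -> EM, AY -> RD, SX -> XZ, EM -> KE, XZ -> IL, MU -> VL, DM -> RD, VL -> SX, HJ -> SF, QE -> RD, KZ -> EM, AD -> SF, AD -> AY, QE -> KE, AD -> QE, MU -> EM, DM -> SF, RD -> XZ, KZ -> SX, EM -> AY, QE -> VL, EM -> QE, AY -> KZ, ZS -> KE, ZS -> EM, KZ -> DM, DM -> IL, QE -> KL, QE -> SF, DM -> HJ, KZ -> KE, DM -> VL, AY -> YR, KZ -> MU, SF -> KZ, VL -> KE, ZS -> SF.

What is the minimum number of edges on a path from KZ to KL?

3

Level 0: KZ
Level 1: AY, DM, EM, JU, KE, MU, SX
Level 2: AD, HJ, IL, QE, RD, SF, VL, XZ, YR, ZS
Level 3: KL
KL first appears at level 3.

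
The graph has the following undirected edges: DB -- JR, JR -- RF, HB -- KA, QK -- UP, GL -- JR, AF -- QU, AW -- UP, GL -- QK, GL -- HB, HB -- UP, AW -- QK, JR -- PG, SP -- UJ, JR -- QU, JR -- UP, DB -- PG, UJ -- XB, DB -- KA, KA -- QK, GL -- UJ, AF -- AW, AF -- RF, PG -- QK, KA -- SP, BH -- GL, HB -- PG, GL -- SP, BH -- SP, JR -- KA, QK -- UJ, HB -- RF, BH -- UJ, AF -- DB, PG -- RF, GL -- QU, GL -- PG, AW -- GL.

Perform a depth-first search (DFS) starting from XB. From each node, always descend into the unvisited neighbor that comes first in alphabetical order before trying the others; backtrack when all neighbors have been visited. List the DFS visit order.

XB -> UJ -> BH -> GL -> AW -> AF -> DB -> JR -> KA -> HB -> PG -> QK -> UP -> RF -> SP -> QU

Visit XB
XB → UJ
UJ → BH
BH → GL
GL → AW
AW → AF
AF → DB
DB → JR
JR → KA
KA → HB
HB → PG
PG → QK
QK → UP
PG → RF
KA → SP
JR → QU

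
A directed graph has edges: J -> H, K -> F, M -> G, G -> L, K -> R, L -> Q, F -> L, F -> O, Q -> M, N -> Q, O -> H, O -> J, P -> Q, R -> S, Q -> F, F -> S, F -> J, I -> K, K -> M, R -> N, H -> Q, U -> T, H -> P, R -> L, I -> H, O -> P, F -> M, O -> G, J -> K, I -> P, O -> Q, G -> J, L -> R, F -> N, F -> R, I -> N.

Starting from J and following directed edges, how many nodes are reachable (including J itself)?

BFS from J visits: J, H, K, P, Q, F, M, R, L, N, O, S, G
Reachable nodes: 13 of 16 total.

13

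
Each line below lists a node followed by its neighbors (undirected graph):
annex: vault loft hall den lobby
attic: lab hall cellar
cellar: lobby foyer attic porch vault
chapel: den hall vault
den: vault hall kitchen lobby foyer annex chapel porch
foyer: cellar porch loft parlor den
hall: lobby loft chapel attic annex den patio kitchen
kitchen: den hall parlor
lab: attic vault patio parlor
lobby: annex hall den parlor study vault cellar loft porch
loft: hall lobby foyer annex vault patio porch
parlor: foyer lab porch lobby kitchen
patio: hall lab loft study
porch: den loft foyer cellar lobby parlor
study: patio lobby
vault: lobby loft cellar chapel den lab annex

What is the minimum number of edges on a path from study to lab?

Level 0: study
Level 1: lobby, patio
Level 2: annex, cellar, den, hall, lab, loft, parlor, porch, vault
Level 3: attic, chapel, foyer, kitchen
lab first appears at level 2.

2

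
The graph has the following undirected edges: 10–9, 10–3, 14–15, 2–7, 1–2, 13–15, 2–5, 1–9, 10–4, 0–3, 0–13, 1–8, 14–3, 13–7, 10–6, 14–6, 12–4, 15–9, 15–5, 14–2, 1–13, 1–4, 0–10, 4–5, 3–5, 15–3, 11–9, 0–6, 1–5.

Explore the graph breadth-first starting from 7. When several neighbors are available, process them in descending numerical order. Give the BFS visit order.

Visit 7; enqueue 13, 2 → queue [13, 2]
Visit 13; enqueue 15, 1, 0 → queue [2, 15, 1, 0]
Visit 2; enqueue 14, 5 → queue [15, 1, 0, 14, 5]
Visit 15; enqueue 9, 3 → queue [1, 0, 14, 5, 9, 3]
Visit 1; enqueue 8, 4 → queue [0, 14, 5, 9, 3, 8, 4]
Visit 0; enqueue 10, 6 → queue [14, 5, 9, 3, 8, 4, 10, 6]
Visit 14 → queue [5, 9, 3, 8, 4, 10, 6]
Visit 5 → queue [9, 3, 8, 4, 10, 6]
Visit 9; enqueue 11 → queue [3, 8, 4, 10, 6, 11]
Visit 3 → queue [8, 4, 10, 6, 11]
Visit 8 → queue [4, 10, 6, 11]
Visit 4; enqueue 12 → queue [10, 6, 11, 12]
Visit 10 → queue [6, 11, 12]
Visit 6 → queue [11, 12]
Visit 11 → queue [12]
Visit 12 → queue []

7, 13, 2, 15, 1, 0, 14, 5, 9, 3, 8, 4, 10, 6, 11, 12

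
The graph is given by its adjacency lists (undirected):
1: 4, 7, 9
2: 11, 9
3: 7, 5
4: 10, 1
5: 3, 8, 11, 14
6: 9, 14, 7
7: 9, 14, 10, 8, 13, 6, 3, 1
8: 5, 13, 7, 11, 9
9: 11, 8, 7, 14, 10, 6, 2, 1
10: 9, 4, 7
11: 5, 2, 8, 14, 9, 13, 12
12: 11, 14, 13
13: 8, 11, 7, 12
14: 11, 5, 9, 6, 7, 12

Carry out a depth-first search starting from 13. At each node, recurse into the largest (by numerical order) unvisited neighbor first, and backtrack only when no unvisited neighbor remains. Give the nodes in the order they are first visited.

Visit 13
13 → 12
12 → 14
14 → 11
11 → 9
9 → 10
10 → 7
7 → 8
8 → 5
5 → 3
7 → 6
7 → 1
1 → 4
9 → 2

13, 12, 14, 11, 9, 10, 7, 8, 5, 3, 6, 1, 4, 2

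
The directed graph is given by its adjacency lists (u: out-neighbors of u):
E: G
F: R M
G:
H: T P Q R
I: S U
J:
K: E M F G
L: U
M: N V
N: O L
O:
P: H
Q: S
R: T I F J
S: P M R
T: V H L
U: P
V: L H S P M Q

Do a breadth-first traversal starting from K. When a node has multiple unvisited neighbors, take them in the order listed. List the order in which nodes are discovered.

Visit K; enqueue E, M, F, G → queue [E, M, F, G]
Visit E → queue [M, F, G]
Visit M; enqueue N, V → queue [F, G, N, V]
Visit F; enqueue R → queue [G, N, V, R]
Visit G → queue [N, V, R]
Visit N; enqueue O, L → queue [V, R, O, L]
Visit V; enqueue H, S, P, Q → queue [R, O, L, H, S, P, Q]
Visit R; enqueue T, I, J → queue [O, L, H, S, P, Q, T, I, J]
Visit O → queue [L, H, S, P, Q, T, I, J]
Visit L; enqueue U → queue [H, S, P, Q, T, I, J, U]
Visit H → queue [S, P, Q, T, I, J, U]
Visit S → queue [P, Q, T, I, J, U]
Visit P → queue [Q, T, I, J, U]
Visit Q → queue [T, I, J, U]
Visit T → queue [I, J, U]
Visit I → queue [J, U]
Visit J → queue [U]
Visit U → queue []

K -> E -> M -> F -> G -> N -> V -> R -> O -> L -> H -> S -> P -> Q -> T -> I -> J -> U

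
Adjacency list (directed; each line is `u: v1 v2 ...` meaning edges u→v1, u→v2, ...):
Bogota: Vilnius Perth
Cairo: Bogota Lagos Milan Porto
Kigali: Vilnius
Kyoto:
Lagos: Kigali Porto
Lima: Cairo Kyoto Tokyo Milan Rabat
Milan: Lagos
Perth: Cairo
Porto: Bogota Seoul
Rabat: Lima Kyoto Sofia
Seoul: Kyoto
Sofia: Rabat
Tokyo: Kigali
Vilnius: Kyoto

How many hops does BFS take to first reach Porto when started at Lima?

2

Level 0: Lima
Level 1: Cairo, Kyoto, Milan, Rabat, Tokyo
Level 2: Bogota, Kigali, Lagos, Porto, Sofia
Level 3: Perth, Seoul, Vilnius
Porto first appears at level 2.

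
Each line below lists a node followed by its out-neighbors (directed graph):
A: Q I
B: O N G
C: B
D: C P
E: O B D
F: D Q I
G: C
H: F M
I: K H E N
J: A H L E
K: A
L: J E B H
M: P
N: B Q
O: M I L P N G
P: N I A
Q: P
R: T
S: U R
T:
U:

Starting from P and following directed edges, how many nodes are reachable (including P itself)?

17

BFS from P visits: P, A, I, N, Q, E, H, K, B, D, O, F, M, G, C, L, J
Reachable nodes: 17 of 21 total.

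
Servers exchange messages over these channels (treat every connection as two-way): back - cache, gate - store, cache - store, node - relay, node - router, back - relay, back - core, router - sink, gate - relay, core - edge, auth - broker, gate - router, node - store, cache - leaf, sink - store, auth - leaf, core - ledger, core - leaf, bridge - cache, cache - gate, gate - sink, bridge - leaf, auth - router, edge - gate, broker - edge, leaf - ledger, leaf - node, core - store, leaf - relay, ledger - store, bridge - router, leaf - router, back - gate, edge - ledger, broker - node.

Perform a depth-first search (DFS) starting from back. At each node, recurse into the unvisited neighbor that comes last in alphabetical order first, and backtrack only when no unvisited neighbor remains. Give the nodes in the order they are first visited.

back -> relay -> node -> store -> sink -> router -> leaf -> ledger -> edge -> gate -> cache -> bridge -> core -> broker -> auth

Visit back
back → relay
relay → node
node → store
store → sink
sink → router
router → leaf
leaf → ledger
ledger → edge
edge → gate
gate → cache
cache → bridge
edge → core
edge → broker
broker → auth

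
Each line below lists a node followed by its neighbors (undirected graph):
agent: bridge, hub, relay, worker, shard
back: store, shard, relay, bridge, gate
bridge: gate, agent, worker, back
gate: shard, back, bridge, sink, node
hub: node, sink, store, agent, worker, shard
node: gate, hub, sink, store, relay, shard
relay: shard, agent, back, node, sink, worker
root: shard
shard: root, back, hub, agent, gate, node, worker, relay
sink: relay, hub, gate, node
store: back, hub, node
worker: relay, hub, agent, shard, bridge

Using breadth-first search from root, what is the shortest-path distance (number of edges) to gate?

Level 0: root
Level 1: shard
Level 2: agent, back, gate, hub, node, relay, worker
Level 3: bridge, sink, store
gate first appears at level 2.

2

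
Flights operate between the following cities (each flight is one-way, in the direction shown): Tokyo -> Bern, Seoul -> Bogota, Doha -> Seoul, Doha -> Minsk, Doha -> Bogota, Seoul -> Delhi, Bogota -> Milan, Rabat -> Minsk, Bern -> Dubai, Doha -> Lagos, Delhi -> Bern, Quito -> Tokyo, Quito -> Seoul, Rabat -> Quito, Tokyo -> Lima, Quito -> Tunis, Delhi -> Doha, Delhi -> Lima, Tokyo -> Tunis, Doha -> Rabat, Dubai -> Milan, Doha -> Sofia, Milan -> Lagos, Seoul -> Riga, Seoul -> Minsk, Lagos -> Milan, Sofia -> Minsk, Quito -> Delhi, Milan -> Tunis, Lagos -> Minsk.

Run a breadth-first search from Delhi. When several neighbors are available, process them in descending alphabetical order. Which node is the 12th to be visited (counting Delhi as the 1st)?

Visit Delhi; enqueue Lima, Doha, Bern → queue [Lima, Doha, Bern]
Visit Lima → queue [Doha, Bern]
Visit Doha; enqueue Sofia, Seoul, Rabat, Minsk, Lagos, Bogota → queue [Bern, Sofia, Seoul, Rabat, Minsk, Lagos, Bogota]
Visit Bern; enqueue Dubai → queue [Sofia, Seoul, Rabat, Minsk, Lagos, Bogota, Dubai]
Visit Sofia → queue [Seoul, Rabat, Minsk, Lagos, Bogota, Dubai]
Visit Seoul; enqueue Riga → queue [Rabat, Minsk, Lagos, Bogota, Dubai, Riga]
Visit Rabat; enqueue Quito → queue [Minsk, Lagos, Bogota, Dubai, Riga, Quito]
Visit Minsk → queue [Lagos, Bogota, Dubai, Riga, Quito]
Visit Lagos; enqueue Milan → queue [Bogota, Dubai, Riga, Quito, Milan]
Visit Bogota → queue [Dubai, Riga, Quito, Milan]
Visit Dubai → queue [Riga, Quito, Milan]
Visit Riga → queue [Quito, Milan]
Visit Quito; enqueue Tunis, Tokyo → queue [Milan, Tunis, Tokyo]
Visit Milan → queue [Tunis, Tokyo]
Visit Tunis → queue [Tokyo]
Visit Tokyo → queue []

Visit order: Delhi, Lima, Doha, Bern, Sofia, Seoul, Rabat, Minsk, Lagos, Bogota, Dubai, Riga, Quito, Milan, Tunis, Tokyo

Riga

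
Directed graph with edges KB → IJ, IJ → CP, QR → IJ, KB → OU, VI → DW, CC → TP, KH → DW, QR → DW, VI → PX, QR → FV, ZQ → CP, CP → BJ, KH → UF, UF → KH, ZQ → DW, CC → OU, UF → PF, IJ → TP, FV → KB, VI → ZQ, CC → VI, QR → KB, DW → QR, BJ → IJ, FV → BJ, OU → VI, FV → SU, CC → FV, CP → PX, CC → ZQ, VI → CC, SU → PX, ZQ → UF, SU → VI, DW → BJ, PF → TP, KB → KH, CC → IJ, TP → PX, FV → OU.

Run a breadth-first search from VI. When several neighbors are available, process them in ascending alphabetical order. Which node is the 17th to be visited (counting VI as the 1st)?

PF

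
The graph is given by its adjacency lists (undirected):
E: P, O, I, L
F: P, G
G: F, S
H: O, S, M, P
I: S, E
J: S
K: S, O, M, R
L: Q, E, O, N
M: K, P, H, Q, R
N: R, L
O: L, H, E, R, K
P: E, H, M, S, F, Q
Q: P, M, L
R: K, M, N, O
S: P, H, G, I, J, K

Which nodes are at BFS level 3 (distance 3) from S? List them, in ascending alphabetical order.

L, N

Level 0: S
Level 1: G, H, I, J, K, P
Level 2: E, F, M, O, Q, R
Level 3: L, N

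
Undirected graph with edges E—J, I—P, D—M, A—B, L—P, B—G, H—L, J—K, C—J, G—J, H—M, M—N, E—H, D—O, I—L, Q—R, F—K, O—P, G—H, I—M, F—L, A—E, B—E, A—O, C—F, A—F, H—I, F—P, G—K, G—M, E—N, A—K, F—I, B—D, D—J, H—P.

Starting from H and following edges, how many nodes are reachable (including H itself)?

BFS from H visits: H, E, G, I, L, M, P, A, B, J, N, K, F, D, O, C
Reachable nodes: 16 of 18 total.

16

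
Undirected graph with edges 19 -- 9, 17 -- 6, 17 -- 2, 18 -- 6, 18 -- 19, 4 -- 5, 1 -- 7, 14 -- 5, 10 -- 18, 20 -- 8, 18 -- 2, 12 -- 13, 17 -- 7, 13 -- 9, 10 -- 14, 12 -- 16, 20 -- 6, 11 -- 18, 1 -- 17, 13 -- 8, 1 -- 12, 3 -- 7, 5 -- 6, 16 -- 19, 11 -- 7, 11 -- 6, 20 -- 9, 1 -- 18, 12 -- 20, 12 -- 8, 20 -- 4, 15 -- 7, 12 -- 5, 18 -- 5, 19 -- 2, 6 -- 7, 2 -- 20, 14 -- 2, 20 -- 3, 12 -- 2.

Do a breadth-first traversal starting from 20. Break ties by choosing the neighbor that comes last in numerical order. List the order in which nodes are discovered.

Visit 20; enqueue 12, 9, 8, 6, 4, 3, 2 → queue [12, 9, 8, 6, 4, 3, 2]
Visit 12; enqueue 16, 13, 5, 1 → queue [9, 8, 6, 4, 3, 2, 16, 13, 5, 1]
Visit 9; enqueue 19 → queue [8, 6, 4, 3, 2, 16, 13, 5, 1, 19]
Visit 8 → queue [6, 4, 3, 2, 16, 13, 5, 1, 19]
Visit 6; enqueue 18, 17, 11, 7 → queue [4, 3, 2, 16, 13, 5, 1, 19, 18, 17, 11, 7]
Visit 4 → queue [3, 2, 16, 13, 5, 1, 19, 18, 17, 11, 7]
Visit 3 → queue [2, 16, 13, 5, 1, 19, 18, 17, 11, 7]
Visit 2; enqueue 14 → queue [16, 13, 5, 1, 19, 18, 17, 11, 7, 14]
Visit 16 → queue [13, 5, 1, 19, 18, 17, 11, 7, 14]
Visit 13 → queue [5, 1, 19, 18, 17, 11, 7, 14]
Visit 5 → queue [1, 19, 18, 17, 11, 7, 14]
Visit 1 → queue [19, 18, 17, 11, 7, 14]
Visit 19 → queue [18, 17, 11, 7, 14]
Visit 18; enqueue 10 → queue [17, 11, 7, 14, 10]
Visit 17 → queue [11, 7, 14, 10]
Visit 11 → queue [7, 14, 10]
Visit 7; enqueue 15 → queue [14, 10, 15]
Visit 14 → queue [10, 15]
Visit 10 → queue [15]
Visit 15 → queue []

20 12 9 8 6 4 3 2 16 13 5 1 19 18 17 11 7 14 10 15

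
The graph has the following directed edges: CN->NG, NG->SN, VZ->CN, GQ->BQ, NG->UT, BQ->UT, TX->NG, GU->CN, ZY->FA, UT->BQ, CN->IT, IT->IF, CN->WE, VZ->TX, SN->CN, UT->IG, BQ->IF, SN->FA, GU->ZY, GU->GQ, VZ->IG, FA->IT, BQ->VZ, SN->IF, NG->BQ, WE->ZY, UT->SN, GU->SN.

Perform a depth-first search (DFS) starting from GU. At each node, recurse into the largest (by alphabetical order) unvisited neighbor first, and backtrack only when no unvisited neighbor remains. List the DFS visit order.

Visit GU
GU → ZY
ZY → FA
FA → IT
IT → IF
GU → SN
SN → CN
CN → WE
CN → NG
NG → UT
UT → IG
UT → BQ
BQ → VZ
VZ → TX
GU → GQ

GU, ZY, FA, IT, IF, SN, CN, WE, NG, UT, IG, BQ, VZ, TX, GQ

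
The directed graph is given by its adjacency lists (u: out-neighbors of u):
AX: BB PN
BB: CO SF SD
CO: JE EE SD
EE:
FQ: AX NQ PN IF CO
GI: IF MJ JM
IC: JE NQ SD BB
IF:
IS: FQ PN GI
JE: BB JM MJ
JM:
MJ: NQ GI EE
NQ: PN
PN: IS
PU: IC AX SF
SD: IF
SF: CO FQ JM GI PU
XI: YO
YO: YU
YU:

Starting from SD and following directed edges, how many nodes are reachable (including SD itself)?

2

BFS from SD visits: SD, IF
Reachable nodes: 2 of 20 total.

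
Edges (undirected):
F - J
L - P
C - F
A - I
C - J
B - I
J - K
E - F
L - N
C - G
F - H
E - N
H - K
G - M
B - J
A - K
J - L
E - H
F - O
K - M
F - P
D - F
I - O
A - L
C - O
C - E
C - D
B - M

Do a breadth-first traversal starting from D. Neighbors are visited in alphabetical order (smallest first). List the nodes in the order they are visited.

D C F E G J O H P N M B K L I A

Visit D; enqueue C, F → queue [C, F]
Visit C; enqueue E, G, J, O → queue [F, E, G, J, O]
Visit F; enqueue H, P → queue [E, G, J, O, H, P]
Visit E; enqueue N → queue [G, J, O, H, P, N]
Visit G; enqueue M → queue [J, O, H, P, N, M]
Visit J; enqueue B, K, L → queue [O, H, P, N, M, B, K, L]
Visit O; enqueue I → queue [H, P, N, M, B, K, L, I]
Visit H → queue [P, N, M, B, K, L, I]
Visit P → queue [N, M, B, K, L, I]
Visit N → queue [M, B, K, L, I]
Visit M → queue [B, K, L, I]
Visit B → queue [K, L, I]
Visit K; enqueue A → queue [L, I, A]
Visit L → queue [I, A]
Visit I → queue [A]
Visit A → queue []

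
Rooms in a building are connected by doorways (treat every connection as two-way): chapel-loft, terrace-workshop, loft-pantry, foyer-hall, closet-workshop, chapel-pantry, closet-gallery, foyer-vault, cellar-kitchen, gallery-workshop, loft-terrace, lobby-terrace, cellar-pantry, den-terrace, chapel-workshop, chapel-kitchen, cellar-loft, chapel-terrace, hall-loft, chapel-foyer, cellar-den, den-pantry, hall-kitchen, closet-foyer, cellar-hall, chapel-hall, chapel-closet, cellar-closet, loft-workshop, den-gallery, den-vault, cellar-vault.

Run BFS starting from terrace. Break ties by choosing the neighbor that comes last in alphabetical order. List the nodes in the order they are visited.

terrace -> workshop -> loft -> lobby -> den -> chapel -> gallery -> closet -> pantry -> hall -> cellar -> vault -> kitchen -> foyer

Visit terrace; enqueue workshop, loft, lobby, den, chapel → queue [workshop, loft, lobby, den, chapel]
Visit workshop; enqueue gallery, closet → queue [loft, lobby, den, chapel, gallery, closet]
Visit loft; enqueue pantry, hall, cellar → queue [lobby, den, chapel, gallery, closet, pantry, hall, cellar]
Visit lobby → queue [den, chapel, gallery, closet, pantry, hall, cellar]
Visit den; enqueue vault → queue [chapel, gallery, closet, pantry, hall, cellar, vault]
Visit chapel; enqueue kitchen, foyer → queue [gallery, closet, pantry, hall, cellar, vault, kitchen, foyer]
Visit gallery → queue [closet, pantry, hall, cellar, vault, kitchen, foyer]
Visit closet → queue [pantry, hall, cellar, vault, kitchen, foyer]
Visit pantry → queue [hall, cellar, vault, kitchen, foyer]
Visit hall → queue [cellar, vault, kitchen, foyer]
Visit cellar → queue [vault, kitchen, foyer]
Visit vault → queue [kitchen, foyer]
Visit kitchen → queue [foyer]
Visit foyer → queue []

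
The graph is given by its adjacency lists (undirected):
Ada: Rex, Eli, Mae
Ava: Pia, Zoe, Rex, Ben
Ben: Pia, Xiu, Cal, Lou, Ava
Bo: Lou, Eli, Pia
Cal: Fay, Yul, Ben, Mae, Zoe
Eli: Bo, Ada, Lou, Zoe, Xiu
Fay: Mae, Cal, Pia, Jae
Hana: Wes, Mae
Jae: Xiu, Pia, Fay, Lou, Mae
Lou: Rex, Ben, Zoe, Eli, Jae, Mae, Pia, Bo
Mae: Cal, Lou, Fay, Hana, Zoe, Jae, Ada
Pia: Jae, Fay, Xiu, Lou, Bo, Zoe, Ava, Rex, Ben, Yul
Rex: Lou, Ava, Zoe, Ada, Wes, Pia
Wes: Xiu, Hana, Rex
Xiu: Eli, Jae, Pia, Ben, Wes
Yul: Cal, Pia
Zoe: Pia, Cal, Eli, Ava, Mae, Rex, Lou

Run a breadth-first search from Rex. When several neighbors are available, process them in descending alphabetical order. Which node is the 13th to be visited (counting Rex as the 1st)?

Visit Rex; enqueue Zoe, Wes, Pia, Lou, Ava, Ada → queue [Zoe, Wes, Pia, Lou, Ava, Ada]
Visit Zoe; enqueue Mae, Eli, Cal → queue [Wes, Pia, Lou, Ava, Ada, Mae, Eli, Cal]
Visit Wes; enqueue Xiu, Hana → queue [Pia, Lou, Ava, Ada, Mae, Eli, Cal, Xiu, Hana]
Visit Pia; enqueue Yul, Jae, Fay, Bo, Ben → queue [Lou, Ava, Ada, Mae, Eli, Cal, Xiu, Hana, Yul, Jae, Fay, Bo, Ben]
Visit Lou → queue [Ava, Ada, Mae, Eli, Cal, Xiu, Hana, Yul, Jae, Fay, Bo, Ben]
Visit Ava → queue [Ada, Mae, Eli, Cal, Xiu, Hana, Yul, Jae, Fay, Bo, Ben]
Visit Ada → queue [Mae, Eli, Cal, Xiu, Hana, Yul, Jae, Fay, Bo, Ben]
Visit Mae → queue [Eli, Cal, Xiu, Hana, Yul, Jae, Fay, Bo, Ben]
Visit Eli → queue [Cal, Xiu, Hana, Yul, Jae, Fay, Bo, Ben]
Visit Cal → queue [Xiu, Hana, Yul, Jae, Fay, Bo, Ben]
Visit Xiu → queue [Hana, Yul, Jae, Fay, Bo, Ben]
Visit Hana → queue [Yul, Jae, Fay, Bo, Ben]
Visit Yul → queue [Jae, Fay, Bo, Ben]
Visit Jae → queue [Fay, Bo, Ben]
Visit Fay → queue [Bo, Ben]
Visit Bo → queue [Ben]
Visit Ben → queue []

Visit order: Rex, Zoe, Wes, Pia, Lou, Ava, Ada, Mae, Eli, Cal, Xiu, Hana, Yul, Jae, Fay, Bo, Ben

Yul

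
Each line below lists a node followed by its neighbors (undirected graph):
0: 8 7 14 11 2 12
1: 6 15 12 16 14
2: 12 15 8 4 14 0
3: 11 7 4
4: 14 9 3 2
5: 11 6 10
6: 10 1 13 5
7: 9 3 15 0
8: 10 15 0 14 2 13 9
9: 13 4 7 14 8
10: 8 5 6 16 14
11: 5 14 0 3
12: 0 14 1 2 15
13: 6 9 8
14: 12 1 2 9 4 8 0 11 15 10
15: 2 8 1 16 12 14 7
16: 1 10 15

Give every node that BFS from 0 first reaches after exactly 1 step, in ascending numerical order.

Level 0: 0
Level 1: 2, 7, 8, 11, 12, 14
Level 2: 1, 3, 4, 5, 9, 10, 13, 15
Level 3: 6, 16

2, 7, 8, 11, 12, 14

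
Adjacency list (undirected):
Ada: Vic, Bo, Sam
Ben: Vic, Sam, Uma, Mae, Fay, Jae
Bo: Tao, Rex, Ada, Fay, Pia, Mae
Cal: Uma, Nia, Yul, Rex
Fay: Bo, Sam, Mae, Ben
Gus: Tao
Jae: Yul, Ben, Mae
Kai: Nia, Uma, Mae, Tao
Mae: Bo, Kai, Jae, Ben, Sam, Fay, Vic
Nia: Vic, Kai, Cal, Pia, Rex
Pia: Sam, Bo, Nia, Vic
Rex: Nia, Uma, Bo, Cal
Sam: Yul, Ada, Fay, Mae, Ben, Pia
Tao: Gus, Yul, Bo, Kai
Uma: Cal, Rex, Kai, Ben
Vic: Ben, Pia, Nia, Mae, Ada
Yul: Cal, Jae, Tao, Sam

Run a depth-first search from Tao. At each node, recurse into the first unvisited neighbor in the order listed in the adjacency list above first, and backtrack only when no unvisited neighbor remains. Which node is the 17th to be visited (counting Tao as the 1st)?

Visit Tao
Tao → Gus
Tao → Yul
Yul → Cal
Cal → Uma
Uma → Rex
Rex → Nia
Nia → Vic
Vic → Ben
Ben → Sam
Sam → Ada
Ada → Bo
Bo → Fay
Fay → Mae
Mae → Kai
Mae → Jae
Bo → Pia

Visit order: Tao, Gus, Yul, Cal, Uma, Rex, Nia, Vic, Ben, Sam, Ada, Bo, Fay, Mae, Kai, Jae, Pia

Pia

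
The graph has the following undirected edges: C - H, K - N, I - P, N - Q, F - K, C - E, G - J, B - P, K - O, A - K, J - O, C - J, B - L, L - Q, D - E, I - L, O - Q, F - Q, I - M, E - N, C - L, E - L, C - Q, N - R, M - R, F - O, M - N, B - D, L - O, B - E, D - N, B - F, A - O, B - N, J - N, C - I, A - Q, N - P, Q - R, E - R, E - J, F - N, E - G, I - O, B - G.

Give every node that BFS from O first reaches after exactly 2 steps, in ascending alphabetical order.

B, C, E, G, M, N, P, R

Level 0: O
Level 1: A, F, I, J, K, L, Q
Level 2: B, C, E, G, M, N, P, R
Level 3: D, H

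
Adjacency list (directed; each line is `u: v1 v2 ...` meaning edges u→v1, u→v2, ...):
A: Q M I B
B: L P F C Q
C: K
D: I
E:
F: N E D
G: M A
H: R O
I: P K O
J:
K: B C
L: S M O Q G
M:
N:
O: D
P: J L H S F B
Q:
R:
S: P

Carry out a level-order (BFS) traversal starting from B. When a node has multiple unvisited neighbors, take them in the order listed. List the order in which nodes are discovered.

Visit B; enqueue L, P, F, C, Q → queue [L, P, F, C, Q]
Visit L; enqueue S, M, O, G → queue [P, F, C, Q, S, M, O, G]
Visit P; enqueue J, H → queue [F, C, Q, S, M, O, G, J, H]
Visit F; enqueue N, E, D → queue [C, Q, S, M, O, G, J, H, N, E, D]
Visit C; enqueue K → queue [Q, S, M, O, G, J, H, N, E, D, K]
Visit Q → queue [S, M, O, G, J, H, N, E, D, K]
Visit S → queue [M, O, G, J, H, N, E, D, K]
Visit M → queue [O, G, J, H, N, E, D, K]
Visit O → queue [G, J, H, N, E, D, K]
Visit G; enqueue A → queue [J, H, N, E, D, K, A]
Visit J → queue [H, N, E, D, K, A]
Visit H; enqueue R → queue [N, E, D, K, A, R]
Visit N → queue [E, D, K, A, R]
Visit E → queue [D, K, A, R]
Visit D; enqueue I → queue [K, A, R, I]
Visit K → queue [A, R, I]
Visit A → queue [R, I]
Visit R → queue [I]
Visit I → queue []

B, L, P, F, C, Q, S, M, O, G, J, H, N, E, D, K, A, R, I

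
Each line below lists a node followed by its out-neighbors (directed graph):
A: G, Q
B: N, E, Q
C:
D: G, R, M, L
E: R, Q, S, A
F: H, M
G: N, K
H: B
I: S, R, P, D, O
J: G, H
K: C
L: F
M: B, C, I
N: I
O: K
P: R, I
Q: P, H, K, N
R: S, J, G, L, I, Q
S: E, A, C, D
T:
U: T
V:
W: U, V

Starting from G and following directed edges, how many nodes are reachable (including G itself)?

BFS from G visits: G, K, N, C, I, D, O, P, R, S, L, M, J, Q, A, E, F, B, H
Reachable nodes: 19 of 23 total.

19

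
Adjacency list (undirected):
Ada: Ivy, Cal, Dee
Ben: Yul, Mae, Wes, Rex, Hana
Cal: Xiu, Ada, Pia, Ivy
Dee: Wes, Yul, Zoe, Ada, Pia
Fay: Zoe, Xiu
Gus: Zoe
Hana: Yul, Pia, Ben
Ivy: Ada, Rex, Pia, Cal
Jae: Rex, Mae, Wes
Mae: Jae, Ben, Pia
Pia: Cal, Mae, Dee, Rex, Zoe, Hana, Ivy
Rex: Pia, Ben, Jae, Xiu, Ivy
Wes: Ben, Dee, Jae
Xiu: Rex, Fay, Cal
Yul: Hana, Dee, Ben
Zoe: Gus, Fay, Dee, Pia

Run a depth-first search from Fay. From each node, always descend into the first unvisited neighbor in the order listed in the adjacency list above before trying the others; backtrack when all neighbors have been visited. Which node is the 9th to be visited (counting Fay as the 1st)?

Pia

Visit Fay
Fay → Zoe
Zoe → Gus
Zoe → Dee
Dee → Wes
Wes → Ben
Ben → Yul
Yul → Hana
Hana → Pia
Pia → Cal
Cal → Xiu
Xiu → Rex
Rex → Jae
Jae → Mae
Rex → Ivy
Ivy → Ada

Visit order: Fay, Zoe, Gus, Dee, Wes, Ben, Yul, Hana, Pia, Cal, Xiu, Rex, Jae, Mae, Ivy, Ada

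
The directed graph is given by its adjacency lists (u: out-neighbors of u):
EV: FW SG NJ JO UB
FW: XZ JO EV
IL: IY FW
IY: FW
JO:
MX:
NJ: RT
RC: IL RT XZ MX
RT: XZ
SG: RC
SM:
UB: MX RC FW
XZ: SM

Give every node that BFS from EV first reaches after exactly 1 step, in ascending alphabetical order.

Level 0: EV
Level 1: FW, JO, NJ, SG, UB
Level 2: MX, RC, RT, XZ
Level 3: IL, SM
Level 4: IY

FW, JO, NJ, SG, UB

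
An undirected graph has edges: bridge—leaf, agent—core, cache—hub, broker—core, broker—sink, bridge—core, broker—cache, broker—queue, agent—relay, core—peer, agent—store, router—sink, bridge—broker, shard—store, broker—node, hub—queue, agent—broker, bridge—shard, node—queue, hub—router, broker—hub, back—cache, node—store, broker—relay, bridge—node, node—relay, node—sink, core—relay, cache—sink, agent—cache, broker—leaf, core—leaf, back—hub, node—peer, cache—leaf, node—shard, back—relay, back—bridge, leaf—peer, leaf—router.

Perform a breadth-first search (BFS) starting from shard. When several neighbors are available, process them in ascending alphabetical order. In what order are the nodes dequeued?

shard, bridge, node, store, back, broker, core, leaf, peer, queue, relay, sink, agent, cache, hub, router

Visit shard; enqueue bridge, node, store → queue [bridge, node, store]
Visit bridge; enqueue back, broker, core, leaf → queue [node, store, back, broker, core, leaf]
Visit node; enqueue peer, queue, relay, sink → queue [store, back, broker, core, leaf, peer, queue, relay, sink]
Visit store; enqueue agent → queue [back, broker, core, leaf, peer, queue, relay, sink, agent]
Visit back; enqueue cache, hub → queue [broker, core, leaf, peer, queue, relay, sink, agent, cache, hub]
Visit broker → queue [core, leaf, peer, queue, relay, sink, agent, cache, hub]
Visit core → queue [leaf, peer, queue, relay, sink, agent, cache, hub]
Visit leaf; enqueue router → queue [peer, queue, relay, sink, agent, cache, hub, router]
Visit peer → queue [queue, relay, sink, agent, cache, hub, router]
Visit queue → queue [relay, sink, agent, cache, hub, router]
Visit relay → queue [sink, agent, cache, hub, router]
Visit sink → queue [agent, cache, hub, router]
Visit agent → queue [cache, hub, router]
Visit cache → queue [hub, router]
Visit hub → queue [router]
Visit router → queue []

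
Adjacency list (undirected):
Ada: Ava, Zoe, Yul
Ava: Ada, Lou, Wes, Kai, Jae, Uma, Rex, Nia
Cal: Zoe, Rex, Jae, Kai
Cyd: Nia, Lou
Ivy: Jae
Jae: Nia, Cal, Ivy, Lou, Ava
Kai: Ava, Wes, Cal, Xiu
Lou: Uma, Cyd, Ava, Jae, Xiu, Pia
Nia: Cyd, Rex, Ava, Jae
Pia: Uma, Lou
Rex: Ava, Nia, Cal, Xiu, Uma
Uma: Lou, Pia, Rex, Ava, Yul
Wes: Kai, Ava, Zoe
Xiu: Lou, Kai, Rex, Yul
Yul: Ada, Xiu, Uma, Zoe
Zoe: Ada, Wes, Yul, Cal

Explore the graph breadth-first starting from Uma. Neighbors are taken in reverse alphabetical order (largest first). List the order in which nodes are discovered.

Uma → Yul → Rex → Pia → Lou → Ava → Zoe → Xiu → Ada → Nia → Cal → Jae → Cyd → Wes → Kai → Ivy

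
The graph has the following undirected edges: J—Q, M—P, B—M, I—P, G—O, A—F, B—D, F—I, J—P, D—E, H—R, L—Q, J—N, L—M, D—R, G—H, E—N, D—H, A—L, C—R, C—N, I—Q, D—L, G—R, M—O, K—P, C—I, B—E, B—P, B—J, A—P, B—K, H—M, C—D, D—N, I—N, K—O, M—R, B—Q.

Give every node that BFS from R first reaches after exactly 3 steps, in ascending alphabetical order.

A, F, J, K, Q

Level 0: R
Level 1: C, D, G, H, M
Level 2: B, E, I, L, N, O, P
Level 3: A, F, J, K, Q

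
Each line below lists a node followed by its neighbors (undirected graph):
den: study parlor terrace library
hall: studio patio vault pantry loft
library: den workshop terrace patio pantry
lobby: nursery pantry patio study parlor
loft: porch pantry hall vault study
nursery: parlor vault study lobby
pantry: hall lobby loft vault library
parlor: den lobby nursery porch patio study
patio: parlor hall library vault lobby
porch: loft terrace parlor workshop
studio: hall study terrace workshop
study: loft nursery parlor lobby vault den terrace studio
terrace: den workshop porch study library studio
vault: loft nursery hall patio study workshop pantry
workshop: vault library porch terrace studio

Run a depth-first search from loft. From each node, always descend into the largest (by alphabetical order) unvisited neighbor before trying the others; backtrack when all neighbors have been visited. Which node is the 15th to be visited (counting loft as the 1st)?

Visit loft
loft → vault
vault → workshop
workshop → terrace
terrace → study
study → studio
studio → hall
hall → patio
patio → parlor
parlor → porch
parlor → nursery
nursery → lobby
lobby → pantry
pantry → library
library → den

Visit order: loft, vault, workshop, terrace, study, studio, hall, patio, parlor, porch, nursery, lobby, pantry, library, den

den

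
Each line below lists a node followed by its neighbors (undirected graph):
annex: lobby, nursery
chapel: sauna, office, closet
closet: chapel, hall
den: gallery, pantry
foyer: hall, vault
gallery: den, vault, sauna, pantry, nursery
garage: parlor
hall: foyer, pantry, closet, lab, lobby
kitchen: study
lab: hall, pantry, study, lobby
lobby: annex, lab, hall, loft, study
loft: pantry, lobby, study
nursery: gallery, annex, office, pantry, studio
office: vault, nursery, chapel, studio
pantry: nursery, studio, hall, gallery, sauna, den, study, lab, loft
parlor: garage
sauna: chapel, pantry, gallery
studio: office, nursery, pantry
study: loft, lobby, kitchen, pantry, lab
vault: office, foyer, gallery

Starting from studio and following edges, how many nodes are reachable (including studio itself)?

BFS from studio visits: studio, office, nursery, pantry, vault, chapel, gallery, annex, hall, sauna, den, study, lab, loft, foyer, closet, lobby, kitchen
Reachable nodes: 18 of 20 total.

18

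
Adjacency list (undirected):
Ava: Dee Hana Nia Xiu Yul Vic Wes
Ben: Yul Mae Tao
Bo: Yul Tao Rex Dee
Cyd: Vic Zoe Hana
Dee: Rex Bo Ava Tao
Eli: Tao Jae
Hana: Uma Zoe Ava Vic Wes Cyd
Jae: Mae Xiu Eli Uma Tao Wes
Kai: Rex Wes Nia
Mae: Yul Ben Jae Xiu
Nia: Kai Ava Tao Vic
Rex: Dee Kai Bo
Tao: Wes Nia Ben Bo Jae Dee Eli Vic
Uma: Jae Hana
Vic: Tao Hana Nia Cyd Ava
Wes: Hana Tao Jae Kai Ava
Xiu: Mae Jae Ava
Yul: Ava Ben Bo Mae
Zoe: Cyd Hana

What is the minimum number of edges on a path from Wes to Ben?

Level 0: Wes
Level 1: Ava, Hana, Jae, Kai, Tao
Level 2: Ben, Bo, Cyd, Dee, Eli, Mae, Nia, Rex, Uma, Vic, Xiu, Yul, Zoe
Ben first appears at level 2.

2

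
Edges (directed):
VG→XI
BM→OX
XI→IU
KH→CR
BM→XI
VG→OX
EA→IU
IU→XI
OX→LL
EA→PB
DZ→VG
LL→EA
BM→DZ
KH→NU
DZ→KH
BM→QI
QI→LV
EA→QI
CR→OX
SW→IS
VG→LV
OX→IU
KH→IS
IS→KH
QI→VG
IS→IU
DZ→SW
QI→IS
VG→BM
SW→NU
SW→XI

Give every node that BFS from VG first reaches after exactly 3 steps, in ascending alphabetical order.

Level 0: VG
Level 1: BM, LV, OX, XI
Level 2: DZ, IU, LL, QI
Level 3: EA, IS, KH, SW
Level 4: CR, NU, PB

EA, IS, KH, SW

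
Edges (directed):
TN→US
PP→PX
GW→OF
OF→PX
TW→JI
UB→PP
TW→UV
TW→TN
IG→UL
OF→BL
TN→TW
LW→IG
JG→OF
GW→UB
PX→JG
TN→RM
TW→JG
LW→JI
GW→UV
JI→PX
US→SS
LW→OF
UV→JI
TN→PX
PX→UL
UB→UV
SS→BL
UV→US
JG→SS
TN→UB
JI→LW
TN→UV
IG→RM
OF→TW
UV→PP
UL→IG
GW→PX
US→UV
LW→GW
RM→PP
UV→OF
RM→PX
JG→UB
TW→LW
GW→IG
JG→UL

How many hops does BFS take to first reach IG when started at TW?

2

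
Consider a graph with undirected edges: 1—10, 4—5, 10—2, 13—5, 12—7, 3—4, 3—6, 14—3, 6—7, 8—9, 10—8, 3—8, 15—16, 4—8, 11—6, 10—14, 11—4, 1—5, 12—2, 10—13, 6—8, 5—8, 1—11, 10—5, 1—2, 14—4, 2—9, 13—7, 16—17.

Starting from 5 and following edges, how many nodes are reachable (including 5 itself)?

14

BFS from 5 visits: 5, 1, 4, 8, 10, 13, 2, 11, 3, 14, 6, 9, 7, 12
Reachable nodes: 14 of 17 total.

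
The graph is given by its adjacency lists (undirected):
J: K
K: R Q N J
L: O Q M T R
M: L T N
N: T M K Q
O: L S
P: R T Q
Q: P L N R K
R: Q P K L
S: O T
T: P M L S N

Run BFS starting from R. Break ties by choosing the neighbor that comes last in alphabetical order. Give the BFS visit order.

Visit R; enqueue Q, P, L, K → queue [Q, P, L, K]
Visit Q; enqueue N → queue [P, L, K, N]
Visit P; enqueue T → queue [L, K, N, T]
Visit L; enqueue O, M → queue [K, N, T, O, M]
Visit K; enqueue J → queue [N, T, O, M, J]
Visit N → queue [T, O, M, J]
Visit T; enqueue S → queue [O, M, J, S]
Visit O → queue [M, J, S]
Visit M → queue [J, S]
Visit J → queue [S]
Visit S → queue []

R, Q, P, L, K, N, T, O, M, J, S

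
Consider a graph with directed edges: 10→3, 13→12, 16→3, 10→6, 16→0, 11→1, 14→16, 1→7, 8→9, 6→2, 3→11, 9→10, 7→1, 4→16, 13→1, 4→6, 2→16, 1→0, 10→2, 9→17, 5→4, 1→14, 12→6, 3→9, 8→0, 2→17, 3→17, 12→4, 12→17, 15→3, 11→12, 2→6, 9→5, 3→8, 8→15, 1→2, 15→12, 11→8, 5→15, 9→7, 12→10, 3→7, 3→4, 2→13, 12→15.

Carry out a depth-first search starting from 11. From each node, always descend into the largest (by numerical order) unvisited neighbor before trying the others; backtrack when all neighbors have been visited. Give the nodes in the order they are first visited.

Visit 11
11 → 12
12 → 17
12 → 15
15 → 3
3 → 9
9 → 10
10 → 6
6 → 2
2 → 16
16 → 0
2 → 13
13 → 1
1 → 14
1 → 7
9 → 5
5 → 4
3 → 8

11 -> 12 -> 17 -> 15 -> 3 -> 9 -> 10 -> 6 -> 2 -> 16 -> 0 -> 13 -> 1 -> 14 -> 7 -> 5 -> 4 -> 8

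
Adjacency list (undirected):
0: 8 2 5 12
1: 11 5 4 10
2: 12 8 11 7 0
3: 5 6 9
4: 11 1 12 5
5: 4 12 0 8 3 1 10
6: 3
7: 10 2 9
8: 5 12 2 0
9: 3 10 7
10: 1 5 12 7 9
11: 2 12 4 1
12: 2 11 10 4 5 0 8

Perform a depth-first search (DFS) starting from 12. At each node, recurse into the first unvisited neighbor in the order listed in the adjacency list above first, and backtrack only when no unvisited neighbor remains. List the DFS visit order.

12 2 8 5 4 11 1 10 7 9 3 6 0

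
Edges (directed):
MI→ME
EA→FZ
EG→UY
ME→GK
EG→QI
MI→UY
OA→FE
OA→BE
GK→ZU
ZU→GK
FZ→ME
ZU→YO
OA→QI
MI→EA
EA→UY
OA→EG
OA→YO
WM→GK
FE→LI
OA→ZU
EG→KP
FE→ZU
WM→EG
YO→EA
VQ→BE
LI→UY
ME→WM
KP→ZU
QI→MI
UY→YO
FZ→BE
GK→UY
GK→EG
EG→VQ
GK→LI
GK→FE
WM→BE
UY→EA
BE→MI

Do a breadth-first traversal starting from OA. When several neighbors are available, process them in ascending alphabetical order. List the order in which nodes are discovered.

OA, BE, EG, FE, QI, YO, ZU, MI, KP, UY, VQ, LI, EA, GK, ME, FZ, WM

Visit OA; enqueue BE, EG, FE, QI, YO, ZU → queue [BE, EG, FE, QI, YO, ZU]
Visit BE; enqueue MI → queue [EG, FE, QI, YO, ZU, MI]
Visit EG; enqueue KP, UY, VQ → queue [FE, QI, YO, ZU, MI, KP, UY, VQ]
Visit FE; enqueue LI → queue [QI, YO, ZU, MI, KP, UY, VQ, LI]
Visit QI → queue [YO, ZU, MI, KP, UY, VQ, LI]
Visit YO; enqueue EA → queue [ZU, MI, KP, UY, VQ, LI, EA]
Visit ZU; enqueue GK → queue [MI, KP, UY, VQ, LI, EA, GK]
Visit MI; enqueue ME → queue [KP, UY, VQ, LI, EA, GK, ME]
Visit KP → queue [UY, VQ, LI, EA, GK, ME]
Visit UY → queue [VQ, LI, EA, GK, ME]
Visit VQ → queue [LI, EA, GK, ME]
Visit LI → queue [EA, GK, ME]
Visit EA; enqueue FZ → queue [GK, ME, FZ]
Visit GK → queue [ME, FZ]
Visit ME; enqueue WM → queue [FZ, WM]
Visit FZ → queue [WM]
Visit WM → queue []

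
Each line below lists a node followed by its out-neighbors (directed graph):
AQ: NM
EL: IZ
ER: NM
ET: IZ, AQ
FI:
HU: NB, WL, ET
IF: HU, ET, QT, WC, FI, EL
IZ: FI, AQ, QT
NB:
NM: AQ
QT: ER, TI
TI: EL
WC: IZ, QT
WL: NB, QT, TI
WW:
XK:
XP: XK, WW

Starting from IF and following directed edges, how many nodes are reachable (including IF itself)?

BFS from IF visits: IF, WC, QT, HU, FI, ET, EL, IZ, TI, ER, WL, NB, AQ, NM
Reachable nodes: 14 of 17 total.

14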